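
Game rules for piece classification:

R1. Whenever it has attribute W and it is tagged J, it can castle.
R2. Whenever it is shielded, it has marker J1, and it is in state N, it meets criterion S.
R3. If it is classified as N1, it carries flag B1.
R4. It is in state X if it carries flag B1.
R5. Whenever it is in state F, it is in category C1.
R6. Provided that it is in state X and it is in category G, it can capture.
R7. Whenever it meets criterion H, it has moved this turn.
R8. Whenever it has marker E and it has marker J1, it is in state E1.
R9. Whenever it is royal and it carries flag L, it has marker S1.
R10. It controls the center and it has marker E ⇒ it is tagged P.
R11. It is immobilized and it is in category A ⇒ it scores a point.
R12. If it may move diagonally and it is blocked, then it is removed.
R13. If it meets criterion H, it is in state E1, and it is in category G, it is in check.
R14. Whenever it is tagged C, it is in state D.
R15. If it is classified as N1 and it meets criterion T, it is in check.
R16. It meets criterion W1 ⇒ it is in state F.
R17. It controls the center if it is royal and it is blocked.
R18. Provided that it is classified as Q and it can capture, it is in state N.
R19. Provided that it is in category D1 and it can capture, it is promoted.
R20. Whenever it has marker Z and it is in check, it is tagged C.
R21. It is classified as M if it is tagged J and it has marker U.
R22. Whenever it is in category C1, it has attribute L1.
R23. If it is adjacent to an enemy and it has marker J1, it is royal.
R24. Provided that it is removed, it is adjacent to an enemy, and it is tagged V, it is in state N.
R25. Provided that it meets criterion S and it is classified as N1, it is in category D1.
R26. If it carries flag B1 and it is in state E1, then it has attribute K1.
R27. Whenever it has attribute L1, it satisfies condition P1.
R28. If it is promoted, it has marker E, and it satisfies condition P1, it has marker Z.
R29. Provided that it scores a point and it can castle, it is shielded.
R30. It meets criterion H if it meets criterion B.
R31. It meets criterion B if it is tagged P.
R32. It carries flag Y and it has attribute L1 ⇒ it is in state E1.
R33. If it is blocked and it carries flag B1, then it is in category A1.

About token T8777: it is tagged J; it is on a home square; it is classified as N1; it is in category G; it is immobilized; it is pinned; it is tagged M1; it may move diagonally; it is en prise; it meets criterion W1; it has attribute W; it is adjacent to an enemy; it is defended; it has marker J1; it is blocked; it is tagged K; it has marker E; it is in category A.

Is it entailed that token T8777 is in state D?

No

Forward chaining from the given facts derives: can castle, carries flag B1, is in state X, can capture, is in state E1, scores a point, is removed, is in state F, is royal, has attribute K1, is shielded, is in category A1, is in category C1, controls the center, has attribute L1, satisfies condition P1, is tagged P, meets criterion B, meets criterion H, has moved this turn, is in check.
The only rule concluding "it is in state D" is R14, which needs "it is tagged C"; that is never established.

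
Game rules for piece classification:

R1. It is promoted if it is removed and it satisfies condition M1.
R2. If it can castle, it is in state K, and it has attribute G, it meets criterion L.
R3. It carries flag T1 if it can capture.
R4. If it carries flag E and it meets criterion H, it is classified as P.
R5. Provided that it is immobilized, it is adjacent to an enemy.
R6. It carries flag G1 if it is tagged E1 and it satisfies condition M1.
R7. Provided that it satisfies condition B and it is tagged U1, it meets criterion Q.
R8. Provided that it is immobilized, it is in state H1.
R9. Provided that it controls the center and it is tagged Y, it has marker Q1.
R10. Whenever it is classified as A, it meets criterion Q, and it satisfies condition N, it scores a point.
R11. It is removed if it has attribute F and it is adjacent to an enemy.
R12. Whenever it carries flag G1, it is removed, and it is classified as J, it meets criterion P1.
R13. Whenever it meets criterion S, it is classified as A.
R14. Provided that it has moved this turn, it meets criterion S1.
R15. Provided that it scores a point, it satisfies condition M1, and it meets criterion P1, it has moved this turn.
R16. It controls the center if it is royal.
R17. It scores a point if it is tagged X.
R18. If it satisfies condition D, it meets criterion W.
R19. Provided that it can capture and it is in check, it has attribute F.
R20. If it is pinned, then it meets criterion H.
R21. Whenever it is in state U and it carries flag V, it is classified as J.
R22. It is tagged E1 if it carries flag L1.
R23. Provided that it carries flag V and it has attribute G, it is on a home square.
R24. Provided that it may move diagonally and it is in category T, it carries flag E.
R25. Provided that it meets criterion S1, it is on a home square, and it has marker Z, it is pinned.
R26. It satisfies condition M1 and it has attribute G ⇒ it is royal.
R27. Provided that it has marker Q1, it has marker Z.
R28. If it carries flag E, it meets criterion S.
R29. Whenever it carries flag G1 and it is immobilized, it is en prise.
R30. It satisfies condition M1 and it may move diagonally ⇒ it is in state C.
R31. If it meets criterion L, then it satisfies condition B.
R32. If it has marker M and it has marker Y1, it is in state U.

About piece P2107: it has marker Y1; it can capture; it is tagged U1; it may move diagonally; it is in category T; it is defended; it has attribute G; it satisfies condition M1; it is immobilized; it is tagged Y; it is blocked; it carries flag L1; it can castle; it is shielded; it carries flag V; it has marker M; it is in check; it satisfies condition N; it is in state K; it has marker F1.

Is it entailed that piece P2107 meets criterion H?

Yes

By R2 (it can castle, it is in state K, it has attribute G): it meets criterion L.
By R5 (it is immobilized): it is adjacent to an enemy.
By R19 (it can capture, it is in check): it has attribute F.
By R22 (it carries flag L1): it is tagged E1.
By R23 (it carries flag V, it has attribute G): it is on a home square.
By R24 (it may move diagonally, it is in category T): it carries flag E.
By R26 (it satisfies condition M1, it has attribute G): it is royal.
By R28 (it carries flag E): it meets criterion S.
By R31 (it meets criterion L): it satisfies condition B.
By R32 (it has marker M, it has marker Y1): it is in state U.
By R6 (it is tagged E1, it satisfies condition M1): it carries flag G1.
By R7 (it satisfies condition B, it is tagged U1): it meets criterion Q.
By R11 (it has attribute F, it is adjacent to an enemy): it is removed.
By R13 (it meets criterion S): it is classified as A.
By R16 (it is royal): it controls the center.
By R21 (it is in state U, it carries flag V): it is classified as J.
By R9 (it controls the center, it is tagged Y): it has marker Q1.
By R10 (it is classified as A, it meets criterion Q, it satisfies condition N): it scores a point.
By R12 (it carries flag G1, it is removed, it is classified as J): it meets criterion P1.
By R15 (it scores a point, it satisfies condition M1, it meets criterion P1): it has moved this turn.
By R27 (it has marker Q1): it has marker Z.
By R14 (it has moved this turn): it meets criterion S1.
By R25 (it meets criterion S1, it is on a home square, it has marker Z): it is pinned.
By R20 (it is pinned): it meets criterion H.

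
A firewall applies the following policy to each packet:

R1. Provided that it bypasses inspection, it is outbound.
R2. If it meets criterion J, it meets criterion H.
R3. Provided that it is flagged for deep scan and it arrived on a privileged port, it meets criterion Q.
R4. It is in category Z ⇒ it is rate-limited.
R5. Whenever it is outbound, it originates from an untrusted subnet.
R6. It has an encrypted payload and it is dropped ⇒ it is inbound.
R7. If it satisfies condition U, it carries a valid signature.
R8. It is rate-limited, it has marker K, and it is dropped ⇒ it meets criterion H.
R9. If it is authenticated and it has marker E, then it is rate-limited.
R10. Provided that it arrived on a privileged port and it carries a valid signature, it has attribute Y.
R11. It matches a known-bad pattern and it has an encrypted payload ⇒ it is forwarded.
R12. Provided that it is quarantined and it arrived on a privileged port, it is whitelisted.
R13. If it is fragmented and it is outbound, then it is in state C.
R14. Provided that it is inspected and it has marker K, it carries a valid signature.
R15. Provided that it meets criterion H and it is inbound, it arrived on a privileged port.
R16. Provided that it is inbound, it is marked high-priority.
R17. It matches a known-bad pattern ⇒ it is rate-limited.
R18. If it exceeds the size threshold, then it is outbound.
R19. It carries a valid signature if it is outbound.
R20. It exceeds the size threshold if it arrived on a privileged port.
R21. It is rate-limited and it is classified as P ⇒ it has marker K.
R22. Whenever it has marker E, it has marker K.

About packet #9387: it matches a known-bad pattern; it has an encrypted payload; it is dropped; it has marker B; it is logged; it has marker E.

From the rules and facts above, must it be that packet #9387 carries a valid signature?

By R6 (it has an encrypted payload, it is dropped): it is inbound.
By R17 (it matches a known-bad pattern): it is rate-limited.
By R22 (it has marker E): it has marker K.
By R8 (it is rate-limited, it has marker K, it is dropped): it meets criterion H.
By R15 (it meets criterion H, it is inbound): it arrived on a privileged port.
By R20 (it arrived on a privileged port): it exceeds the size threshold.
By R18 (it exceeds the size threshold): it is outbound.
By R19 (it is outbound): it carries a valid signature.

Yes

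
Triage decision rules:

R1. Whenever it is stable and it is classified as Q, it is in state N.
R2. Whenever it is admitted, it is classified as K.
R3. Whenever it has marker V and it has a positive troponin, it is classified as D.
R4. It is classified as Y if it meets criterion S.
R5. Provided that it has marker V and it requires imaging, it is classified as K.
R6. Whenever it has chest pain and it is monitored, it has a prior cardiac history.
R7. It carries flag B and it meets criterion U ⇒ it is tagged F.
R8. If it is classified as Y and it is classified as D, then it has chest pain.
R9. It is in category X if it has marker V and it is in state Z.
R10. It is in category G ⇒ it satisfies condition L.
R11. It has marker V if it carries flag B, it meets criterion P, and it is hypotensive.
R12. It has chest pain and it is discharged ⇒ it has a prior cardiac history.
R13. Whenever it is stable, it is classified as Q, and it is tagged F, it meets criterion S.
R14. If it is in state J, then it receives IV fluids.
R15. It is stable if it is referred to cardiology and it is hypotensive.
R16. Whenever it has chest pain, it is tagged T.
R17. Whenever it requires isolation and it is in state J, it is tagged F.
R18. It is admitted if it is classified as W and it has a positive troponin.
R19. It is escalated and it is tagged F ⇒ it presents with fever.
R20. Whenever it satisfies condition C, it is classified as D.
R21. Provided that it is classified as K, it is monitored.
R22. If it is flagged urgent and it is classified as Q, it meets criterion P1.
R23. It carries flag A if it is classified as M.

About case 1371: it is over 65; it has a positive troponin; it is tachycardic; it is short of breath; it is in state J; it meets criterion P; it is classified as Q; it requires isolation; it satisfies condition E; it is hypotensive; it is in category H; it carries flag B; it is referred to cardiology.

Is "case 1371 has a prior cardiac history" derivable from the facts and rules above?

Forward chaining from the given facts derives: has marker V, receives IV fluids, is stable, is tagged F, is in state N, is classified as D, meets criterion S, is classified as Y, has chest pain, is tagged T.
Rules concluding "it has a prior cardiac history": R6 needs "it is monitored"; R12 needs "it is discharged" — none of these are established.

No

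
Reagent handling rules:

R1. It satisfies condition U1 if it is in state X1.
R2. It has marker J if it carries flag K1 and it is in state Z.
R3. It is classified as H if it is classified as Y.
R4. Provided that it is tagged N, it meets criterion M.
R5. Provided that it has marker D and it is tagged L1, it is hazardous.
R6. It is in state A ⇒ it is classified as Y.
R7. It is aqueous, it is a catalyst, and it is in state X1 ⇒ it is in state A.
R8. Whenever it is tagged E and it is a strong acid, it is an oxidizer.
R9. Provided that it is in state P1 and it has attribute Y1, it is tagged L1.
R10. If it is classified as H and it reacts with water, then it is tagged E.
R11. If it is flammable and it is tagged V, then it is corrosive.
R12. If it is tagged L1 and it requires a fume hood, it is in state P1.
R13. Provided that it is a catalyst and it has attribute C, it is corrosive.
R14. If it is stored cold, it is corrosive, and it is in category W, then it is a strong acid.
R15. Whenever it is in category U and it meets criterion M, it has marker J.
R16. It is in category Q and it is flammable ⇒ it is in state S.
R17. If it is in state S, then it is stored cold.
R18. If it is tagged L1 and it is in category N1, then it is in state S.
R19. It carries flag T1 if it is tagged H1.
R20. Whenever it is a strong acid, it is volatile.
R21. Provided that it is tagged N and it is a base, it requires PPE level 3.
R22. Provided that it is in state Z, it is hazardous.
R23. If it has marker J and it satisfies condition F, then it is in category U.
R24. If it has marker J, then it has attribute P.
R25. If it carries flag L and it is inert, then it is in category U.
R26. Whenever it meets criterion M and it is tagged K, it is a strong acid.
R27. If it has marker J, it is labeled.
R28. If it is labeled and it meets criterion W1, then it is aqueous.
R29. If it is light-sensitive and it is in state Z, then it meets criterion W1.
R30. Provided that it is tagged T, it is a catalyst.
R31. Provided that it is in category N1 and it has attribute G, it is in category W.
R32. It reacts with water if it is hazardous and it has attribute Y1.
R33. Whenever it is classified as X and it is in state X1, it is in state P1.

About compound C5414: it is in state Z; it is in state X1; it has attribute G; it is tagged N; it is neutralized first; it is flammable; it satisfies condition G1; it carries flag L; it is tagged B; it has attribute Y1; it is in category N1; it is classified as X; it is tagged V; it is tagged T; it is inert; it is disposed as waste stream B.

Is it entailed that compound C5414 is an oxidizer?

Forward chaining from the given facts derives: satisfies condition U1, meets criterion M, is corrosive, is hazardous, is in category U, is a catalyst, is in category W, reacts with water, is in state P1, is tagged L1, has marker J, is in state S, has attribute P, is labeled, is stored cold, is a strong acid, is volatile.
The only rule concluding "it is an oxidizer" is R8, which needs "it is tagged E"; that is never established.

No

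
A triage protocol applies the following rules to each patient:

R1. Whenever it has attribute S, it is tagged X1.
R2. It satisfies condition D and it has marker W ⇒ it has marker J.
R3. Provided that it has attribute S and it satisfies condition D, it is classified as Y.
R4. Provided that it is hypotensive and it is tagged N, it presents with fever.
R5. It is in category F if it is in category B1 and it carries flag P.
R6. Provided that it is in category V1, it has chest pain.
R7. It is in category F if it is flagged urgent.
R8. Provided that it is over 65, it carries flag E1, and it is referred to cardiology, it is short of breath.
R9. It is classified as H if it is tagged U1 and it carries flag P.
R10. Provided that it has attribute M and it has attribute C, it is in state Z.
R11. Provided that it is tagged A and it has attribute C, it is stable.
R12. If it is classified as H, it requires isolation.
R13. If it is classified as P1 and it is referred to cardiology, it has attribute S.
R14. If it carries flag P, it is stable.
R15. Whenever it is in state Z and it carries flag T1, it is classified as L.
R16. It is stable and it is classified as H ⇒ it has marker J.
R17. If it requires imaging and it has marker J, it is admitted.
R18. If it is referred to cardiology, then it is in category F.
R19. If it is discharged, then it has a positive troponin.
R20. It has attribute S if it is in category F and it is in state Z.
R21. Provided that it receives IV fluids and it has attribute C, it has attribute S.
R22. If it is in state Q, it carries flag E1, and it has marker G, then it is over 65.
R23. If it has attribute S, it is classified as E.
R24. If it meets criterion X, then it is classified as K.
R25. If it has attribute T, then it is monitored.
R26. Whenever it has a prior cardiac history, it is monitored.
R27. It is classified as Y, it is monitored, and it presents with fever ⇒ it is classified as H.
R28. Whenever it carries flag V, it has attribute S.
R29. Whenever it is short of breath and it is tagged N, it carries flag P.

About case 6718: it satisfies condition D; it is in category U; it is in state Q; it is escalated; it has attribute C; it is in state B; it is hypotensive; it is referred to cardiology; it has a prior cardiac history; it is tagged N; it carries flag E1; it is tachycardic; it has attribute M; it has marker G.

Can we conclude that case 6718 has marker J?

Yes

By R4 (it is hypotensive, it is tagged N): it presents with fever.
By R10 (it has attribute M, it has attribute C): it is in state Z.
By R18 (it is referred to cardiology): it is in category F.
By R20 (it is in category F, it is in state Z): it has attribute S.
By R22 (it is in state Q, it carries flag E1, it has marker G): it is over 65.
By R26 (it has a prior cardiac history): it is monitored.
By R3 (it has attribute S, it satisfies condition D): it is classified as Y.
By R8 (it is over 65, it carries flag E1, it is referred to cardiology): it is short of breath.
By R27 (it is classified as Y, it is monitored, it presents with fever): it is classified as H.
By R29 (it is short of breath, it is tagged N): it carries flag P.
By R14 (it carries flag P): it is stable.
By R16 (it is stable, it is classified as H): it has marker J.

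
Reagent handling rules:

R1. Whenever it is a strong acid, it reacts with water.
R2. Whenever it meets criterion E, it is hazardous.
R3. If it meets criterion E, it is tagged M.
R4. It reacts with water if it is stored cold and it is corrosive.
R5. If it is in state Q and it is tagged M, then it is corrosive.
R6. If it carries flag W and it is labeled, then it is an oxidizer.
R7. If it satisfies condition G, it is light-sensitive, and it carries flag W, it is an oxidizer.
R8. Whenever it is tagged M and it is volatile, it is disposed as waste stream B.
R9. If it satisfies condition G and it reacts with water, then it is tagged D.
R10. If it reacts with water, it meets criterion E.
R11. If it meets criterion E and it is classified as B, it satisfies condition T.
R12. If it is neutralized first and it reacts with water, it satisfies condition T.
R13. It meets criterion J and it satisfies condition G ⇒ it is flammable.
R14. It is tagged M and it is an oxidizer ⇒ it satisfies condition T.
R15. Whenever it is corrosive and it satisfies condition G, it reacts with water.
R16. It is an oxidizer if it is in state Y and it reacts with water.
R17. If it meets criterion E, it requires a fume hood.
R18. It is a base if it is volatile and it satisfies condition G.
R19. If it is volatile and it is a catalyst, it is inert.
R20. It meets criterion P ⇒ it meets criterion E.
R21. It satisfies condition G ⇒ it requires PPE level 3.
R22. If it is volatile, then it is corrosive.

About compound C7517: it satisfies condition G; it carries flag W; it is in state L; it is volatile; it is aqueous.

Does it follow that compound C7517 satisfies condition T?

Forward chaining from the given facts derives: is a base, requires PPE level 3, is corrosive, reacts with water, is tagged D, meets criterion E, requires a fume hood, is hazardous, is tagged M, is disposed as waste stream B.
Rules concluding "it satisfies condition T": R11 needs "it is classified as B"; R12 needs "it is neutralized first"; R14 needs "it is an oxidizer" — none of these are established.

No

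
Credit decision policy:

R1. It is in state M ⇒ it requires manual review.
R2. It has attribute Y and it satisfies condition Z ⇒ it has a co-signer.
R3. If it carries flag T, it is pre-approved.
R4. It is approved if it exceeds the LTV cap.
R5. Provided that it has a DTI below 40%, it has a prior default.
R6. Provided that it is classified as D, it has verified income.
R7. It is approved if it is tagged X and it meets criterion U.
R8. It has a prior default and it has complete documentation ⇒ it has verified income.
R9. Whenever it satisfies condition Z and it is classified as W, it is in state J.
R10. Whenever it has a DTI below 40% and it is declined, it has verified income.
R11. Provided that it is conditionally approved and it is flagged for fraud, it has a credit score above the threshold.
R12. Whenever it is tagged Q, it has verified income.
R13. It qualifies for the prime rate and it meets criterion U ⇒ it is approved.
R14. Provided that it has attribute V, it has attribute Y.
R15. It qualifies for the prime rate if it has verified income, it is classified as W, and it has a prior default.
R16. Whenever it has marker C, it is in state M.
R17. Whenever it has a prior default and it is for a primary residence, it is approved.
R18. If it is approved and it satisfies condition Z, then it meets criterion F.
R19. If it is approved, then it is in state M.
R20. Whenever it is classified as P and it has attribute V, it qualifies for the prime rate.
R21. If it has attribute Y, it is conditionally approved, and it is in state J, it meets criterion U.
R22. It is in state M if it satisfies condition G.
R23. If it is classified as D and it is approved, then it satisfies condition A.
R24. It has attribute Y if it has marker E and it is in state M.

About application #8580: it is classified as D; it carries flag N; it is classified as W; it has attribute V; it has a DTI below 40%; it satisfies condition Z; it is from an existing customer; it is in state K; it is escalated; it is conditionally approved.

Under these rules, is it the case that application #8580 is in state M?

By R5 (it has a DTI below 40%): it has a prior default.
By R6 (it is classified as D): it has verified income.
By R9 (it satisfies condition Z, it is classified as W): it is in state J.
By R14 (it has attribute V): it has attribute Y.
By R15 (it has verified income, it is classified as W, it has a prior default): it qualifies for the prime rate.
By R21 (it has attribute Y, it is conditionally approved, it is in state J): it meets criterion U.
By R13 (it qualifies for the prime rate, it meets criterion U): it is approved.
By R19 (it is approved): it is in state M.

Yes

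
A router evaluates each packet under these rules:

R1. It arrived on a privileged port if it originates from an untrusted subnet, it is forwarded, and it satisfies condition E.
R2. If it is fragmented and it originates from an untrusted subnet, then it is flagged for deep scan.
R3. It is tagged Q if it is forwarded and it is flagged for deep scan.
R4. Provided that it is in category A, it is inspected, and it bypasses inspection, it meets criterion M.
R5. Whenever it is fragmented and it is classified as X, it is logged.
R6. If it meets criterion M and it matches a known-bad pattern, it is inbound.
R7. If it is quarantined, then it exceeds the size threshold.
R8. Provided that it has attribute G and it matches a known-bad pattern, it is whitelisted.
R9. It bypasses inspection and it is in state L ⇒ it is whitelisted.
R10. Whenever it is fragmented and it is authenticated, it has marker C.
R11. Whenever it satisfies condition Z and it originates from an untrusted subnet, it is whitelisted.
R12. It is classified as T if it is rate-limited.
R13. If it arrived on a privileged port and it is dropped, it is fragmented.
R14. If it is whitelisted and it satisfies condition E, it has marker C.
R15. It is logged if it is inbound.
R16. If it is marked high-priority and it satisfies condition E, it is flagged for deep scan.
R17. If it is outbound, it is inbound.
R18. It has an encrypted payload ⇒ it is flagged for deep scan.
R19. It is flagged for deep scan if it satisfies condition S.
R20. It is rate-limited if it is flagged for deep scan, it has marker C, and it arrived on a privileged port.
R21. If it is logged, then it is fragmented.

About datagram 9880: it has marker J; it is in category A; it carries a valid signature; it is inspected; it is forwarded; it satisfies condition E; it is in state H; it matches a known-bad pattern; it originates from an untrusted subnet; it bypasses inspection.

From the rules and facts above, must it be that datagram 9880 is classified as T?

Forward chaining from the given facts derives: arrived on a privileged port, meets criterion M, is inbound, is logged, is fragmented, is flagged for deep scan, is tagged Q.
The only rule concluding "it is classified as T" is R12, which needs "it is rate-limited"; that is never established.

No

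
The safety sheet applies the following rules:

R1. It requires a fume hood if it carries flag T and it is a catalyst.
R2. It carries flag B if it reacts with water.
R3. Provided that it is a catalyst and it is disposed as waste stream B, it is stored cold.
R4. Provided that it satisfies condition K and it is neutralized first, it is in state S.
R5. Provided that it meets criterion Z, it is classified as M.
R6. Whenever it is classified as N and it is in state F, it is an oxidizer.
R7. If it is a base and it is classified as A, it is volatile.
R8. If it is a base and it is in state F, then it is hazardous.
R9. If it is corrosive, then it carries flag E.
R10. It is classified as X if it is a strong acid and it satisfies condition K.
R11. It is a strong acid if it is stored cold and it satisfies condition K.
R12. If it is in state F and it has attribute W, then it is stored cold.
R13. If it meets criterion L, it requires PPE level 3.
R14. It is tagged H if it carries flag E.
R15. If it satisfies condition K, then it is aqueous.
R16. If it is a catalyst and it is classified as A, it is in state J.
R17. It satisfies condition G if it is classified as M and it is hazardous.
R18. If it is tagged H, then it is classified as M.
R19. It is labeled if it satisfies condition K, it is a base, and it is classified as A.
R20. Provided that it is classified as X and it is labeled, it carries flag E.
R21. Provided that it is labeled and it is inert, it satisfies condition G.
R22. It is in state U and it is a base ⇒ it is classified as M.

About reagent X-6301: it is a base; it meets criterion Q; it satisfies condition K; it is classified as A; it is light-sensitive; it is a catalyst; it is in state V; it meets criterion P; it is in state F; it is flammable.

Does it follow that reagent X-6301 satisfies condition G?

No

Forward chaining from the given facts derives: is volatile, is hazardous, is aqueous, is in state J, is labeled.
Rules concluding "it satisfies condition G": R17 needs "it is classified as M"; R21 needs "it is inert" — none of these are established.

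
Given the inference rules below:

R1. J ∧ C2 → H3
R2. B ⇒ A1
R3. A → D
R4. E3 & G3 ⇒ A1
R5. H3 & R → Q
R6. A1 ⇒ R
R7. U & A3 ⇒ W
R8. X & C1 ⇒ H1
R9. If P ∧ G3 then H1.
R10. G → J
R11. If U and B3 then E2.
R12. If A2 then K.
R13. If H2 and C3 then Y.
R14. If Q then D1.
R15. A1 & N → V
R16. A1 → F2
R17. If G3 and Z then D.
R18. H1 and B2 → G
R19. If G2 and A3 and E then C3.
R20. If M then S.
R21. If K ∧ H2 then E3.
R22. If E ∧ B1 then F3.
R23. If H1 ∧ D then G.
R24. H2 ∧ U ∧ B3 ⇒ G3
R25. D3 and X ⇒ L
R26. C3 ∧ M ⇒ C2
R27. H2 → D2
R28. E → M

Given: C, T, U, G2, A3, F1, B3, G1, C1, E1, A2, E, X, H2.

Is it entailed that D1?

No

Forward chaining from the given facts derives: W, H1, E2, K, C3, E3, G3, D2, M, A1, R, Y, F2, S, C2.
The only rule concluding D1 is R14, which needs Q; that is never established.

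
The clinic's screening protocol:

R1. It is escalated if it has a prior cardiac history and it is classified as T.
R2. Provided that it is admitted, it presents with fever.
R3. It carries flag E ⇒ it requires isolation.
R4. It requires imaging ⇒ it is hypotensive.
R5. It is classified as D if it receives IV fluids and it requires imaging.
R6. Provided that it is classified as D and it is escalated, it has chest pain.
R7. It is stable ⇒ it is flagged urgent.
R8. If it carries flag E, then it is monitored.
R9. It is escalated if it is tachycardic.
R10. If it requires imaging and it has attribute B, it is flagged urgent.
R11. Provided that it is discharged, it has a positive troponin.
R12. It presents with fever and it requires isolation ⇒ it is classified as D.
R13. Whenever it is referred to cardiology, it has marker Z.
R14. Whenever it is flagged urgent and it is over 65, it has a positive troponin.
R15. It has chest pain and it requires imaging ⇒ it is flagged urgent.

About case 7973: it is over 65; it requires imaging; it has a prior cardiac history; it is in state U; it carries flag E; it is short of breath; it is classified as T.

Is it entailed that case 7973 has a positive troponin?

No

Forward chaining from the given facts derives: is escalated, requires isolation, is hypotensive, is monitored.
Rules concluding "it has a positive troponin": R11 needs "it is discharged"; R14 needs "it is flagged urgent" — none of these are established.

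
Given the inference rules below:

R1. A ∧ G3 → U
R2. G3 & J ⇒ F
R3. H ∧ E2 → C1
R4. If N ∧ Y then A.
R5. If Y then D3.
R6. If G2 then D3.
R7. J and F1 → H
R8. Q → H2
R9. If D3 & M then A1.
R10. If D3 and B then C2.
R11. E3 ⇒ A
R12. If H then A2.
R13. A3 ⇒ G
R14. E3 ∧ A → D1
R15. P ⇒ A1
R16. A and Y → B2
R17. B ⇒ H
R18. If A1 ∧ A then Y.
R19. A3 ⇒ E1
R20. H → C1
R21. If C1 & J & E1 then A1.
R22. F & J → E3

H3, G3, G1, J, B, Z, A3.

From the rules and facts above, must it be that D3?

F  (by R2: G3, J)
H  (by R17: B)
E1  (by R19: A3)
C1  (by R20: H)
A1  (by R21: C1, J, E1)
E3  (by R22: F, J)
A  (by R11: E3)
Y  (by R18: A1, A)
D3  (by R5: Y)

Yes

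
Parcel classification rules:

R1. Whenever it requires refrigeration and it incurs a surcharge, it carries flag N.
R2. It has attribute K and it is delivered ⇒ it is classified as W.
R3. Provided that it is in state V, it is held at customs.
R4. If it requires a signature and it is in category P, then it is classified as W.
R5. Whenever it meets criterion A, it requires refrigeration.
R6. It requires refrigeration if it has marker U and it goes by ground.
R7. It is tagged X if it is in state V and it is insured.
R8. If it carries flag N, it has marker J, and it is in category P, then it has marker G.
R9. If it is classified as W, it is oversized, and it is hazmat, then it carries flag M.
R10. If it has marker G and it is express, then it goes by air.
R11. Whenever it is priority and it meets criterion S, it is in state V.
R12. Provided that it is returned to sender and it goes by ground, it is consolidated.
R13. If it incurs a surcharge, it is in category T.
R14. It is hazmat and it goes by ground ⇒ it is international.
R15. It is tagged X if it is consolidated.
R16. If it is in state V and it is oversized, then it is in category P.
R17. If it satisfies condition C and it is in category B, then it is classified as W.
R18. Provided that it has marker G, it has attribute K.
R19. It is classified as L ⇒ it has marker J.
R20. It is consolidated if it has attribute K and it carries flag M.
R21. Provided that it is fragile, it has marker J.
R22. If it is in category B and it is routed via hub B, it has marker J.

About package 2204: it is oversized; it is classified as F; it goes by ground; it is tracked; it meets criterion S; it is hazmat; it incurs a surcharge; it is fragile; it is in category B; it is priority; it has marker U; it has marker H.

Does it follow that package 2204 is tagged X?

Forward chaining from the given facts derives: requires refrigeration, is in state V, is in category T, is international, is in category P, has marker J, carries flag N, is held at customs, has marker G, has attribute K.
Rules concluding "it is tagged X": R7 needs "it is insured"; R15 needs "it is consolidated" — none of these are established.

No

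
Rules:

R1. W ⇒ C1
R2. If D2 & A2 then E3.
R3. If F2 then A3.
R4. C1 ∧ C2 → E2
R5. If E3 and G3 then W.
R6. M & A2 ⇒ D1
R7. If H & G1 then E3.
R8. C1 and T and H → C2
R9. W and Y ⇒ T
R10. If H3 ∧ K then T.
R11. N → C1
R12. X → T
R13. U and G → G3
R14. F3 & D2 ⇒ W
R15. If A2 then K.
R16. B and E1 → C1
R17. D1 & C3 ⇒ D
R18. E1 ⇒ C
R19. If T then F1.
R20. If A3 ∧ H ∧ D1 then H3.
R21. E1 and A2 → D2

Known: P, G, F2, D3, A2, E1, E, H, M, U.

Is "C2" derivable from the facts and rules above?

A3  (by R3: F2)
D1  (by R6: M, A2)
G3  (by R13: U, G)
K  (by R15: A2)
H3  (by R20: A3, H, D1)
D2  (by R21: E1, A2)
E3  (by R2: D2, A2)
W  (by R5: E3, G3)
T  (by R10: H3, K)
C1  (by R1: W)
C2  (by R8: C1, T, H)

Yes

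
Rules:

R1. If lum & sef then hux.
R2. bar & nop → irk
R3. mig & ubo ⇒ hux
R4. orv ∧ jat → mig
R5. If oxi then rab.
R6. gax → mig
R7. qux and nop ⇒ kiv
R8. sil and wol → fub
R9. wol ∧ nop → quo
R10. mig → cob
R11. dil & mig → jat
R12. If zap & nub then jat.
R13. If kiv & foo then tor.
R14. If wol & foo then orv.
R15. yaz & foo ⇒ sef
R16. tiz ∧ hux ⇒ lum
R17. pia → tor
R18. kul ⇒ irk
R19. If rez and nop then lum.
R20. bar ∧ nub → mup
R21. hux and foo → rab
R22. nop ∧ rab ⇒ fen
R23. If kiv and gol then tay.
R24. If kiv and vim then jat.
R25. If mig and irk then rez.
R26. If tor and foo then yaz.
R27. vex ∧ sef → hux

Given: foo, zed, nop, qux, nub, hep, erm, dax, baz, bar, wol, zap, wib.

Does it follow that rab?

Yes

irk  (by R2: bar, nop)
kiv  (by R7: qux, nop)
jat  (by R12: zap, nub)
tor  (by R13: kiv, foo)
orv  (by R14: wol, foo)
yaz  (by R26: tor, foo)
mig  (by R4: orv, jat)
sef  (by R15: yaz, foo)
rez  (by R25: mig, irk)
lum  (by R19: rez, nop)
hux  (by R1: lum, sef)
rab  (by R21: hux, foo)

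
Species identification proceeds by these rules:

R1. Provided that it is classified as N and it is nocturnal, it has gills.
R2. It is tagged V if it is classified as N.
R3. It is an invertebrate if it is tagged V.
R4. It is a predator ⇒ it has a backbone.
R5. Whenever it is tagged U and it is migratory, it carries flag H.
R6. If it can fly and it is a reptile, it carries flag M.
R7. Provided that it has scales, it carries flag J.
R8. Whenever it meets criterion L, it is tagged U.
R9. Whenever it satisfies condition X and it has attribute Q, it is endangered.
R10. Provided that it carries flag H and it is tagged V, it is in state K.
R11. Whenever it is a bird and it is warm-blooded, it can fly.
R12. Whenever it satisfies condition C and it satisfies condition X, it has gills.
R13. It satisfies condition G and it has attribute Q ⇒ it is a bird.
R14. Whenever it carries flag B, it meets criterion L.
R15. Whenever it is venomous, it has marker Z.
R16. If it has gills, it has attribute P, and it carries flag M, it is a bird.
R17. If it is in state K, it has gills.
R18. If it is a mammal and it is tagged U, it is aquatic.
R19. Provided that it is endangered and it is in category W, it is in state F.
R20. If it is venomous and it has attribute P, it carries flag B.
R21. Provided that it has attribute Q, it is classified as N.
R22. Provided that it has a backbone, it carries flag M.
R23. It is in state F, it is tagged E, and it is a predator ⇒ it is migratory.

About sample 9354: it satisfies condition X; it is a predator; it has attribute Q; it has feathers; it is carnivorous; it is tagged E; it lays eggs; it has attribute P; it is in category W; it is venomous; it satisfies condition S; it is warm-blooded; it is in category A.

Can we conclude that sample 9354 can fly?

Yes

By R4 (it is a predator): it has a backbone.
By R9 (it satisfies condition X, it has attribute Q): it is endangered.
By R19 (it is endangered, it is in category W): it is in state F.
By R20 (it is venomous, it has attribute P): it carries flag B.
By R21 (it has attribute Q): it is classified as N.
By R22 (it has a backbone): it carries flag M.
By R23 (it is in state F, it is tagged E, it is a predator): it is migratory.
By R2 (it is classified as N): it is tagged V.
By R14 (it carries flag B): it meets criterion L.
By R8 (it meets criterion L): it is tagged U.
By R5 (it is tagged U, it is migratory): it carries flag H.
By R10 (it carries flag H, it is tagged V): it is in state K.
By R17 (it is in state K): it has gills.
By R16 (it has gills, it has attribute P, it carries flag M): it is a bird.
By R11 (it is a bird, it is warm-blooded): it can fly.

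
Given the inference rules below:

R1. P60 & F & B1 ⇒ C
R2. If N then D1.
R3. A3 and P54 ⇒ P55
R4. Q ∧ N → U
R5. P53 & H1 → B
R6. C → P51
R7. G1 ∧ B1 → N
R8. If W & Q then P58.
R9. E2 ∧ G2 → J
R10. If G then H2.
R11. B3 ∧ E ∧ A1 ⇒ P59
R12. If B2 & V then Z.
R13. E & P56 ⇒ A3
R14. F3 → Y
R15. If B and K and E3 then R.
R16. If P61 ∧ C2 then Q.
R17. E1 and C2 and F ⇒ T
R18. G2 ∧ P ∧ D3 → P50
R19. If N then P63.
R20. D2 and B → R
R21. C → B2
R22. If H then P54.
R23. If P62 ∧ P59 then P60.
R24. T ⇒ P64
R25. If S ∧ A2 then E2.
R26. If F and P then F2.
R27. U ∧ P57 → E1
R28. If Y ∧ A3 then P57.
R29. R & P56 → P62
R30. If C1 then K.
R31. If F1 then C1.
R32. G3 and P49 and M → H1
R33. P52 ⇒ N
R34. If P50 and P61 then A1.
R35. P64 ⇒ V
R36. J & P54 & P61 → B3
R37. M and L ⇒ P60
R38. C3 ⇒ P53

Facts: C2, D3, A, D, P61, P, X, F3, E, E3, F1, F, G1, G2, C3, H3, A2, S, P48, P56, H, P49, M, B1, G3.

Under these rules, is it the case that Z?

Yes

N  (by R7: G1, B1)
A3  (by R13: E, P56)
Y  (by R14: F3)
Q  (by R16: P61, C2)
P50  (by R18: G2, P, D3)
P54  (by R22: H)
E2  (by R25: S, A2)
P57  (by R28: Y, A3)
C1  (by R31: F1)
H1  (by R32: G3, P49, M)
A1  (by R34: P50, P61)
P53  (by R38: C3)
U  (by R4: Q, N)
B  (by R5: P53, H1)
J  (by R9: E2, G2)
E1  (by R27: U, P57)
K  (by R30: C1)
B3  (by R36: J, P54, P61)
P59  (by R11: B3, E, A1)
R  (by R15: B, K, E3)
T  (by R17: E1, C2, F)
P64  (by R24: T)
P62  (by R29: R, P56)
V  (by R35: P64)
P60  (by R23: P62, P59)
C  (by R1: P60, F, B1)
B2  (by R21: C)
Z  (by R12: B2, V)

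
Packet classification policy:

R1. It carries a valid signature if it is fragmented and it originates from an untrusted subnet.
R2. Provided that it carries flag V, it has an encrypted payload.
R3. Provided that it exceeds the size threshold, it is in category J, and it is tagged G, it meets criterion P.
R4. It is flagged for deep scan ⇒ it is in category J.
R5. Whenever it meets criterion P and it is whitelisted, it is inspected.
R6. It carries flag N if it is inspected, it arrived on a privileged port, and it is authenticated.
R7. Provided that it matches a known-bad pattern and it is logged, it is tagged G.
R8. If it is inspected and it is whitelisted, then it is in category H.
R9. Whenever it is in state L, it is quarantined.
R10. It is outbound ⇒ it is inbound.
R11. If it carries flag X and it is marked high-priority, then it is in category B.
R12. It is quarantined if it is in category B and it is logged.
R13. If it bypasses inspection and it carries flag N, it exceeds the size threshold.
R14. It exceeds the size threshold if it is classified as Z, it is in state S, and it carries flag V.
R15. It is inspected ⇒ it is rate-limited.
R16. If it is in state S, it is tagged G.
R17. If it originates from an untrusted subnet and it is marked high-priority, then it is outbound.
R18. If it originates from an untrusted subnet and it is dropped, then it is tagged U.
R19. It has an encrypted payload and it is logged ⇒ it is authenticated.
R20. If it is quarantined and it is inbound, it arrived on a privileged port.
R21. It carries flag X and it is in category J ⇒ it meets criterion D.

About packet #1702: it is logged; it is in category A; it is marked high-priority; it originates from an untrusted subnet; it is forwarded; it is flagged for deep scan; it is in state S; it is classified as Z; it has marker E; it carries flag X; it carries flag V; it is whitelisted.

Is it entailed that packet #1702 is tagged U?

Forward chaining from the given facts derives: has an encrypted payload, is in category J, is in category B, is quarantined, exceeds the size threshold, is tagged G, is outbound, is authenticated, meets criterion D, meets criterion P, is inspected, is in category H, is inbound, is rate-limited, arrived on a privileged port, carries flag N.
The only rule concluding "it is tagged U" is R18, which needs "it is dropped"; that is never established.

No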